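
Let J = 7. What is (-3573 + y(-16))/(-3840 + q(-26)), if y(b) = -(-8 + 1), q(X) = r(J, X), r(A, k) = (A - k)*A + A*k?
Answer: 3566/3791 ≈ 0.94065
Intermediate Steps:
r(A, k) = A*k + A*(A - k) (r(A, k) = A*(A - k) + A*k = A*k + A*(A - k))
q(X) = 49 (q(X) = 7**2 = 49)
y(b) = 7 (y(b) = -1*(-7) = 7)
(-3573 + y(-16))/(-3840 + q(-26)) = (-3573 + 7)/(-3840 + 49) = -3566/(-3791) = -3566*(-1/3791) = 3566/3791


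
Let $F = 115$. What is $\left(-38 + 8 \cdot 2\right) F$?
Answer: $-2530$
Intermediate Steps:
$\left(-38 + 8 \cdot 2\right) F = \left(-38 + 8 \cdot 2\right) 115 = \left(-38 + 16\right) 115 = \left(-22\right) 115 = -2530$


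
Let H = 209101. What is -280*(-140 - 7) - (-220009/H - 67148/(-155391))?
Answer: 1337407885994131/32492413491 ≈ 41161.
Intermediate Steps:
-280*(-140 - 7) - (-220009/H - 67148/(-155391)) = -280*(-140 - 7) - (-220009/209101 - 67148/(-155391)) = -280*(-147) - (-220009*1/209101 - 67148*(-1/155391)) = 41160 - (-220009/209101 + 67148/155391) = 41160 - 1*(-20146704571/32492413491) = 41160 + 20146704571/32492413491 = 1337407885994131/32492413491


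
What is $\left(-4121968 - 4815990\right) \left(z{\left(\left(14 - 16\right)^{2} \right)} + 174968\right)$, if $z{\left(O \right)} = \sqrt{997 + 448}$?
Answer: $-1563856635344 - 151945286 \sqrt{5} \approx -1.5642 \cdot 10^{12}$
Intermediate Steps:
$z{\left(O \right)} = 17 \sqrt{5}$ ($z{\left(O \right)} = \sqrt{1445} = 17 \sqrt{5}$)
$\left(-4121968 - 4815990\right) \left(z{\left(\left(14 - 16\right)^{2} \right)} + 174968\right) = \left(-4121968 - 4815990\right) \left(17 \sqrt{5} + 174968\right) = - 8937958 \left(174968 + 17 \sqrt{5}\right) = -1563856635344 - 151945286 \sqrt{5}$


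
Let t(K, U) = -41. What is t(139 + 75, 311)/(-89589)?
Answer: 41/89589 ≈ 0.00045765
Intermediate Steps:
t(139 + 75, 311)/(-89589) = -41/(-89589) = -41*(-1/89589) = 41/89589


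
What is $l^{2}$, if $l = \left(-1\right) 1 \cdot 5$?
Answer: $25$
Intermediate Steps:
$l = -5$ ($l = \left(-1\right) 5 = -5$)
$l^{2} = \left(-5\right)^{2} = 25$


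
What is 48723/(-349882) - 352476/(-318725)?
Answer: 107795769657/111516140450 ≈ 0.96664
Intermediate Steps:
48723/(-349882) - 352476/(-318725) = 48723*(-1/349882) - 352476*(-1/318725) = -48723/349882 + 352476/318725 = 107795769657/111516140450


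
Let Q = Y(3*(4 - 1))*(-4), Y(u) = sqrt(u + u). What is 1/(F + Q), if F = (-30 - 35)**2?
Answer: 4225/17850337 + 12*sqrt(2)/17850337 ≈ 0.00023764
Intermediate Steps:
Y(u) = sqrt(2)*sqrt(u) (Y(u) = sqrt(2*u) = sqrt(2)*sqrt(u))
F = 4225 (F = (-65)**2 = 4225)
Q = -12*sqrt(2) (Q = (sqrt(2)*sqrt(3*(4 - 1)))*(-4) = (sqrt(2)*sqrt(3*3))*(-4) = (sqrt(2)*sqrt(9))*(-4) = (sqrt(2)*3)*(-4) = (3*sqrt(2))*(-4) = -12*sqrt(2) ≈ -16.971)
1/(F + Q) = 1/(4225 - 12*sqrt(2))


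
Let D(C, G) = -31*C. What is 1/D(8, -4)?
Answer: -1/248 ≈ -0.0040323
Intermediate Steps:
1/D(8, -4) = 1/(-31*8) = 1/(-248) = -1/248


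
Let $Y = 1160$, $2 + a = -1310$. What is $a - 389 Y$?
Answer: $-452552$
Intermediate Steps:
$a = -1312$ ($a = -2 - 1310 = -1312$)
$a - 389 Y = -1312 - 451240 = -452552$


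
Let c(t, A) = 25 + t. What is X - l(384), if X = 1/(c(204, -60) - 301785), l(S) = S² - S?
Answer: -44350444033/301556 ≈ -1.4707e+5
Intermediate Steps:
X = -1/301556 (X = 1/((25 + 204) - 301785) = 1/(229 - 301785) = 1/(-301556) = -1/301556 ≈ -3.3161e-6)
X - l(384) = -1/301556 - 384*(-1 + 384) = -1/301556 - 384*383 = -1/301556 - 1*147072 = -1/301556 - 147072 = -44350444033/301556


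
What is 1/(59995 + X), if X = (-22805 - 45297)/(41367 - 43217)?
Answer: 925/55529426 ≈ 1.6658e-5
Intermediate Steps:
X = 34051/925 (X = -68102/(-1850) = -68102*(-1/1850) = 34051/925 ≈ 36.812)
1/(59995 + X) = 1/(59995 + 34051/925) = 1/(55529426/925) = 925/55529426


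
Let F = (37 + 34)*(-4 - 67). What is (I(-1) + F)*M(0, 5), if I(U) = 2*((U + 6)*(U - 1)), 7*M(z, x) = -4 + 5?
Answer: -723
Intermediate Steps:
M(z, x) = ⅐ (M(z, x) = (-4 + 5)/7 = (⅐)*1 = ⅐)
I(U) = 2*(-1 + U)*(6 + U) (I(U) = 2*((6 + U)*(-1 + U)) = 2*((-1 + U)*(6 + U)) = 2*(-1 + U)*(6 + U))
F = -5041 (F = 71*(-71) = -5041)
(I(-1) + F)*M(0, 5) = ((-12 + 2*(-1)² + 10*(-1)) - 5041)*(⅐) = ((-12 + 2*1 - 10) - 5041)*(⅐) = ((-12 + 2 - 10) - 5041)*(⅐) = (-20 - 5041)*(⅐) = -5061*⅐ = -723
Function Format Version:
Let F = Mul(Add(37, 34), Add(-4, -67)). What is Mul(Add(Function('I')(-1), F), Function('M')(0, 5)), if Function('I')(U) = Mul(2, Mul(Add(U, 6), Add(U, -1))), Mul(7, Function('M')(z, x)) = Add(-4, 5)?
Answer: -723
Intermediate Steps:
Function('M')(z, x) = Rational(1, 7) (Function('M')(z, x) = Mul(Rational(1, 7), Add(-4, 5)) = Mul(Rational(1, 7), 1) = Rational(1, 7))
Function('I')(U) = Mul(2, Add(-1, U), Add(6, U)) (Function('I')(U) = Mul(2, Mul(Add(6, U), Add(-1, U))) = Mul(2, Mul(Add(-1, U), Add(6, U))) = Mul(2, Add(-1, U), Add(6, U)))
F = -5041 (F = Mul(71, -71) = -5041)
Mul(Add(Function('I')(-1), F), Function('M')(0, 5)) = Mul(Add(Add(-12, Mul(2, Pow(-1, 2)), Mul(10, -1)), -5041), Rational(1, 7)) = Mul(Add(Add(-12, Mul(2, 1), -10), -5041), Rational(1, 7)) = Mul(Add(Add(-12, 2, -10), -5041), Rational(1, 7)) = Mul(Add(-20, -5041), Rational(1, 7)) = Mul(-5061, Rational(1, 7)) = -723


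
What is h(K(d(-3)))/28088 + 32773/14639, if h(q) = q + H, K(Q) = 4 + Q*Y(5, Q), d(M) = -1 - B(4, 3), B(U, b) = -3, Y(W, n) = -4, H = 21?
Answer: 920776887/411180232 ≈ 2.2393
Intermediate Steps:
d(M) = 2 (d(M) = -1 - 1*(-3) = -1 + 3 = 2)
K(Q) = 4 - 4*Q (K(Q) = 4 + Q*(-4) = 4 - 4*Q)
h(q) = 21 + q (h(q) = q + 21 = 21 + q)
h(K(d(-3)))/28088 + 32773/14639 = (21 + (4 - 4*2))/28088 + 32773/14639 = (21 + (4 - 8))*(1/28088) + 32773*(1/14639) = (21 - 4)*(1/28088) + 32773/14639 = 17*(1/28088) + 32773/14639 = 17/28088 + 32773/14639 = 920776887/411180232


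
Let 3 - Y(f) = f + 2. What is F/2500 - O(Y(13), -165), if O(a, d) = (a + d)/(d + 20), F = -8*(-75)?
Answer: -711/725 ≈ -0.98069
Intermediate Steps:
F = 600
Y(f) = 1 - f (Y(f) = 3 - (f + 2) = 3 - (2 + f) = 3 + (-2 - f) = 1 - f)
O(a, d) = (a + d)/(20 + d)
F/2500 - O(Y(13), -165) = 600/2500 - ((1 - 1*13) - 165)/(20 - 165) = 600*(1/2500) - ((1 - 13) - 165)/(-145) = 6/25 - (-1)*(-12 - 165)/145 = 6/25 - (-1)*(-177)/145 = 6/25 - 1*177/145 = 6/25 - 177/145 = -711/725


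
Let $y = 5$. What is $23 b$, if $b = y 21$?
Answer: $2415$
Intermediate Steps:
$b = 105$ ($b = 5 \cdot 21 = 105$)
$23 b = 23 \cdot 105 = 2415$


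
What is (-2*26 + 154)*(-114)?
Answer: -11628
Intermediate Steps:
(-2*26 + 154)*(-114) = (-52 + 154)*(-114) = 102*(-114) = -11628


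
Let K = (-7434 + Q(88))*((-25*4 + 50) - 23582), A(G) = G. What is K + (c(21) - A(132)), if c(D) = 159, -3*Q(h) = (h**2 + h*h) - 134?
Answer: 296628891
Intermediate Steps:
Q(h) = 134/3 - 2*h**2/3 (Q(h) = -((h**2 + h*h) - 134)/3 = -((h**2 + h**2) - 134)/3 = -(2*h**2 - 134)/3 = -(-134 + 2*h**2)/3 = 134/3 - 2*h**2/3)
K = 296628864 (K = (-7434 + (134/3 - 2/3*88**2))*((-25*4 + 50) - 23582) = (-7434 + (134/3 - 2/3*7744))*((-100 + 50) - 23582) = (-7434 + (134/3 - 15488/3))*(-50 - 23582) = (-7434 - 5118)*(-23632) = -12552*(-23632) = 296628864)
K + (c(21) - A(132)) = 296628864 + (159 - 1*132) = 296628864 + (159 - 132) = 296628864 + 27 = 296628891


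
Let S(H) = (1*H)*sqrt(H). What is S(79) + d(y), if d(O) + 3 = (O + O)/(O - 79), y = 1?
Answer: -118/39 + 79*sqrt(79) ≈ 699.14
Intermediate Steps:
d(O) = -3 + 2*O/(-79 + O) (d(O) = -3 + (O + O)/(O - 79) = -3 + (2*O)/(-79 + O) = -3 + 2*O/(-79 + O))
S(H) = H**(3/2) (S(H) = H*sqrt(H) = H**(3/2))
S(79) + d(y) = 79**(3/2) + (237 - 1*1)/(-79 + 1) = 79*sqrt(79) + (237 - 1)/(-78) = 79*sqrt(79) - 1/78*236 = 79*sqrt(79) - 118/39 = -118/39 + 79*sqrt(79)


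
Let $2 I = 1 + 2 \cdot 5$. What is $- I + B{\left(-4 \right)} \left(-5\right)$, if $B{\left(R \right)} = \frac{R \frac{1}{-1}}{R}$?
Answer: $- \frac{1}{2} \approx -0.5$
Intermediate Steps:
$B{\left(R \right)} = -1$ ($B{\left(R \right)} = \frac{R \left(-1\right)}{R} = \frac{\left(-1\right) R}{R} = -1$)
$I = \frac{11}{2}$ ($I = \frac{1 + 2 \cdot 5}{2} = \frac{1 + 10}{2} = \frac{1}{2} \cdot 11 = \frac{11}{2} \approx 5.5$)
$- I + B{\left(-4 \right)} \left(-5\right) = \left(-1\right) \frac{11}{2} - -5 = - \frac{11}{2} + 5 = - \frac{1}{2}$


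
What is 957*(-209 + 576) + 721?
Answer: 351940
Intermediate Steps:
957*(-209 + 576) + 721 = 957*367 + 721 = 351219 + 721 = 351940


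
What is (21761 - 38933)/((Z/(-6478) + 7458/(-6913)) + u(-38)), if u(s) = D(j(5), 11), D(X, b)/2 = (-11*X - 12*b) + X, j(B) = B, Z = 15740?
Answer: 32041817217/685746760 ≈ 46.725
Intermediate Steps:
D(X, b) = -24*b - 20*X (D(X, b) = 2*((-11*X - 12*b) + X) = 2*((-12*b - 11*X) + X) = 2*(-12*b - 10*X) = -24*b - 20*X)
u(s) = -364 (u(s) = -24*11 - 20*5 = -264 - 100 = -364)
(21761 - 38933)/((Z/(-6478) + 7458/(-6913)) + u(-38)) = (21761 - 38933)/((15740/(-6478) + 7458/(-6913)) - 364) = -17172/((15740*(-1/6478) + 7458*(-1/6913)) - 364) = -17172/((-7870/3239 - 7458/6913) - 364) = -17172/(-78561772/22391207 - 364) = -17172/(-8228961120/22391207) = -17172*(-22391207/8228961120) = 32041817217/685746760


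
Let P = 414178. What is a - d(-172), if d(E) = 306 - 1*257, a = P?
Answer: 414129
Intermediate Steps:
a = 414178
d(E) = 49 (d(E) = 306 - 257 = 49)
a - d(-172) = 414178 - 1*49 = 414178 - 49 = 414129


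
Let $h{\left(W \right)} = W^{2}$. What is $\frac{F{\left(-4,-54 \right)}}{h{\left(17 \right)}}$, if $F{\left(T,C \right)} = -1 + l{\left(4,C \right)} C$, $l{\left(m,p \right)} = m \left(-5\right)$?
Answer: $\frac{1079}{289} \approx 3.7336$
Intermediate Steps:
$l{\left(m,p \right)} = - 5 m$
$F{\left(T,C \right)} = -1 - 20 C$ ($F{\left(T,C \right)} = -1 + \left(-5\right) 4 C = -1 - 20 C$)
$\frac{F{\left(-4,-54 \right)}}{h{\left(17 \right)}} = \frac{-1 - -1080}{17^{2}} = \frac{-1 + 1080}{289} = 1079 \cdot \frac{1}{289} = \frac{1079}{289}$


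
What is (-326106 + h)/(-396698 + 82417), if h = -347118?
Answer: 673224/314281 ≈ 2.1421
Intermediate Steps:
(-326106 + h)/(-396698 + 82417) = (-326106 - 347118)/(-396698 + 82417) = -673224/(-314281) = -673224*(-1/314281) = 673224/314281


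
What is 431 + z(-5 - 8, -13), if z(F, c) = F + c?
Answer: 405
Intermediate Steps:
431 + z(-5 - 8, -13) = 431 + ((-5 - 8) - 13) = 431 + (-13 - 13) = 431 - 26 = 405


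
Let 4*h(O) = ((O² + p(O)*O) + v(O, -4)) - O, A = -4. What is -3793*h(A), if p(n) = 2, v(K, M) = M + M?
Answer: -3793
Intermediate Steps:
v(K, M) = 2*M
h(O) = -2 + O/4 + O²/4 (h(O) = (((O² + 2*O) + 2*(-4)) - O)/4 = (((O² + 2*O) - 8) - O)/4 = ((-8 + O² + 2*O) - O)/4 = (-8 + O + O²)/4 = -2 + O/4 + O²/4)
-3793*h(A) = -3793*(-2 + (¼)*(-4) + (¼)*(-4)²) = -3793*(-2 - 1 + (¼)*16) = -3793*(-2 - 1 + 4) = -3793*1 = -3793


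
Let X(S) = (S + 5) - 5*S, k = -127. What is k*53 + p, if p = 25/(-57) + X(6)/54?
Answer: -6906817/1026 ≈ -6731.8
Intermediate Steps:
X(S) = 5 - 4*S (X(S) = (5 + S) - 5*S = 5 - 4*S)
p = -811/1026 (p = 25/(-57) + (5 - 4*6)/54 = 25*(-1/57) + (5 - 24)*(1/54) = -25/57 - 19*1/54 = -25/57 - 19/54 = -811/1026 ≈ -0.79045)
k*53 + p = -127*53 - 811/1026 = -6731 - 811/1026 = -6906817/1026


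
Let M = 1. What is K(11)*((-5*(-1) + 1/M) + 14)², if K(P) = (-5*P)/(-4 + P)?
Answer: -22000/7 ≈ -3142.9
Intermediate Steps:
K(P) = -5*P/(-4 + P)
K(11)*((-5*(-1) + 1/M) + 14)² = (-5*11/(-4 + 11))*((-5*(-1) + 1/1) + 14)² = (-5*11/7)*((5 + 1) + 14)² = (-5*11*⅐)*(6 + 14)² = -55/7*20² = -55/7*400 = -22000/7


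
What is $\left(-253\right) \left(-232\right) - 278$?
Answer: $58418$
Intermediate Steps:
$\left(-253\right) \left(-232\right) - 278 = 58696 - 278 = 58418$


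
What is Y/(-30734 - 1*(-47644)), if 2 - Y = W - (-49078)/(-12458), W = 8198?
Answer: -10205669/21066478 ≈ -0.48445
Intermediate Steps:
Y = -51028345/6229 (Y = 2 - (8198 - (-49078)/(-12458)) = 2 - (8198 - (-49078)*(-1)/12458) = 2 - (8198 - 1*24539/6229) = 2 - (8198 - 24539/6229) = 2 - 1*51040803/6229 = 2 - 51040803/6229 = -51028345/6229 ≈ -8192.1)
Y/(-30734 - 1*(-47644)) = -51028345/(6229*(-30734 - 1*(-47644))) = -51028345/(6229*(-30734 + 47644)) = -51028345/6229/16910 = -51028345/6229*1/16910 = -10205669/21066478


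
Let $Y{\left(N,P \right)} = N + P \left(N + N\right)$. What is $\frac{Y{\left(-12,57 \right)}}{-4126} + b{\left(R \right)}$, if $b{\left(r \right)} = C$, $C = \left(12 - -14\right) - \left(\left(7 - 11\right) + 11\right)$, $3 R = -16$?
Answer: $\frac{39887}{2063} \approx 19.334$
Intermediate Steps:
$R = - \frac{16}{3}$ ($R = \frac{1}{3} \left(-16\right) = - \frac{16}{3} \approx -5.3333$)
$Y{\left(N,P \right)} = N + 2 N P$ ($Y{\left(N,P \right)} = N + P 2 N = N + 2 N P$)
$C = 19$ ($C = \left(12 + 14\right) - \left(-4 + 11\right) = 26 - 7 = 19$)
$b{\left(r \right)} = 19$
$\frac{Y{\left(-12,57 \right)}}{-4126} + b{\left(R \right)} = \frac{\left(-12\right) \left(1 + 2 \cdot 57\right)}{-4126} + 19 = - 12 \left(1 + 114\right) \left(- \frac{1}{4126}\right) + 19 = \left(-12\right) 115 \left(- \frac{1}{4126}\right) + 19 = \left(-1380\right) \left(- \frac{1}{4126}\right) + 19 = \frac{690}{2063} + 19 = \frac{39887}{2063}$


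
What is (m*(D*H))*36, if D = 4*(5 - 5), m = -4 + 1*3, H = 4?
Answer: 0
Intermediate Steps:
m = -1 (m = -4 + 3 = -1)
D = 0 (D = 4*0 = 0)
(m*(D*H))*36 = -0*4*36 = -1*0*36 = 0*36 = 0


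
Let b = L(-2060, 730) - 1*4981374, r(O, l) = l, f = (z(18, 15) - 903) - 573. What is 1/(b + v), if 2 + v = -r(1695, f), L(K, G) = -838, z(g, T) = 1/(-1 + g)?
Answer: -17/84672547 ≈ -2.0077e-7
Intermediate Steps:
f = -25091/17 (f = (1/(-1 + 18) - 903) - 573 = (1/17 - 903) - 573 = -15350/17 - 573 = -25091/17 ≈ -1475.9)
v = 25057/17 (v = -2 - 1*(-25091/17) = -2 + 25091/17 = 25057/17 ≈ 1473.9)
b = -4982212 (b = -838 - 1*4981374 = -838 - 4981374 = -4982212)
1/(b + v) = 1/(-4982212 + 25057/17) = 1/(-84672547/17) = -17/84672547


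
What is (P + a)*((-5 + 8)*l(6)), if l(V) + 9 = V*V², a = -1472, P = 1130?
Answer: -212382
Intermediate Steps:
l(V) = -9 + V³ (l(V) = -9 + V*V² = -9 + V³)
(P + a)*((-5 + 8)*l(6)) = (1130 - 1472)*((-5 + 8)*(-9 + 6³)) = -1026*(-9 + 216) = -1026*207 = -342*621 = -212382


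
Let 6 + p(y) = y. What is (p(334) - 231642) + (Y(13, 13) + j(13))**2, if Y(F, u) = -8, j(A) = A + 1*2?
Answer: -231265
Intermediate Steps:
j(A) = 2 + A (j(A) = A + 2 = 2 + A)
p(y) = -6 + y
(p(334) - 231642) + (Y(13, 13) + j(13))**2 = ((-6 + 334) - 231642) + (-8 + (2 + 13))**2 = (328 - 231642) + (-8 + 15)**2 = -231314 + 7**2 = -231314 + 49 = -231265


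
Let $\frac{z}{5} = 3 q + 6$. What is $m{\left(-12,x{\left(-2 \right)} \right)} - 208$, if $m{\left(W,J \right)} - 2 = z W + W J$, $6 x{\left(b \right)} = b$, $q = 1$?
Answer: $-742$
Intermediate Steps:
$x{\left(b \right)} = \frac{b}{6}$
$z = 45$ ($z = 5 \left(3 \cdot 1 + 6\right) = 5 \left(3 + 6\right) = 5 \cdot 9 = 45$)
$m{\left(W,J \right)} = 2 + 45 W + J W$ ($m{\left(W,J \right)} = 2 + \left(45 W + W J\right) = 2 + \left(45 W + J W\right) = 2 + 45 W + J W$)
$m{\left(-12,x{\left(-2 \right)} \right)} - 208 = \left(2 + 45 \left(-12\right) + \frac{1}{6} \left(-2\right) \left(-12\right)\right) - 208 = \left(2 - 540 - -4\right) - 208 = \left(2 - 540 + 4\right) - 208 = -534 - 208 = -742$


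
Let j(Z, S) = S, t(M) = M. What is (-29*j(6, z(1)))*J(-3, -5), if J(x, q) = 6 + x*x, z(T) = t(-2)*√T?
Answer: 870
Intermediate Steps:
z(T) = -2*√T
J(x, q) = 6 + x²
(-29*j(6, z(1)))*J(-3, -5) = (-(-58)*√1)*(6 + (-3)²) = (-(-58))*(6 + 9) = -29*(-2)*15 = 58*15 = 870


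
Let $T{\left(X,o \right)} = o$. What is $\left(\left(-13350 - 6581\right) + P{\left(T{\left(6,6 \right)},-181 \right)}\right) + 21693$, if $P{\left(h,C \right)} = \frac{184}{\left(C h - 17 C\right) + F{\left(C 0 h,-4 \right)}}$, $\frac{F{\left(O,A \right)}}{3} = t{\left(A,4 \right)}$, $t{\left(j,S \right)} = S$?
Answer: $\frac{3529470}{2003} \approx 1762.1$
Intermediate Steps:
$F{\left(O,A \right)} = 12$ ($F{\left(O,A \right)} = 3 \cdot 4 = 12$)
$P{\left(h,C \right)} = \frac{184}{12 - 17 C + C h}$ ($P{\left(h,C \right)} = \frac{184}{\left(C h - 17 C\right) + 12} = \frac{184}{\left(- 17 C + C h\right) + 12} = \frac{184}{12 - 17 C + C h}$)
$\left(\left(-13350 - 6581\right) + P{\left(T{\left(6,6 \right)},-181 \right)}\right) + 21693 = \left(\left(-13350 - 6581\right) + \frac{184}{12 - -3077 - 1086}\right) + 21693 = \left(-19931 + \frac{184}{12 + 3077 - 1086}\right) + 21693 = \left(-19931 + \frac{184}{2003}\right) + 21693 = - \frac{39921609}{2003} + 21693 = \frac{3529470}{2003}$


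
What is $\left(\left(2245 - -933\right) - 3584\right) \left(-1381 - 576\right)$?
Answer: $794542$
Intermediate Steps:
$\left(\left(2245 - -933\right) - 3584\right) \left(-1381 - 576\right) = \left(\left(2245 + 933\right) - 3584\right) \left(-1957\right) = \left(3178 - 3584\right) \left(-1957\right) = \left(-406\right) \left(-1957\right) = 794542$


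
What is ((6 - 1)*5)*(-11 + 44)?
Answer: 825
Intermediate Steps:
((6 - 1)*5)*(-11 + 44) = (5*5)*33 = 25*33 = 825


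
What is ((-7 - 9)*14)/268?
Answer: -56/67 ≈ -0.83582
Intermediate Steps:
((-7 - 9)*14)/268 = -16*14*(1/268) = -224*1/268 = -56/67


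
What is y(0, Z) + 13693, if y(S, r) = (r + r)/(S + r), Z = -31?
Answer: 13695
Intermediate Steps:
y(S, r) = 2*r/(S + r) (y(S, r) = (2*r)/(S + r) = 2*r/(S + r))
y(0, Z) + 13693 = 2*(-31)/(0 - 31) + 13693 = 2*(-31)/(-31) + 13693 = 2*(-31)*(-1/31) + 13693 = 2 + 13693 = 13695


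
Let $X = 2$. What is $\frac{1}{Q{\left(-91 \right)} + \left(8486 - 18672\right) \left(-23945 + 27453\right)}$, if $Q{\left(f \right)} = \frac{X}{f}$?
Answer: $- \frac{91}{3251656410} \approx -2.7986 \cdot 10^{-8}$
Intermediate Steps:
$Q{\left(f \right)} = \frac{2}{f}$
$\frac{1}{Q{\left(-91 \right)} + \left(8486 - 18672\right) \left(-23945 + 27453\right)} = \frac{1}{\frac{2}{-91} + \left(8486 - 18672\right) \left(-23945 + 27453\right)} = \frac{1}{2 \left(- \frac{1}{91}\right) - 35732488} = \frac{1}{- \frac{2}{91} - 35732488} = \frac{1}{- \frac{3251656410}{91}} = - \frac{91}{3251656410}$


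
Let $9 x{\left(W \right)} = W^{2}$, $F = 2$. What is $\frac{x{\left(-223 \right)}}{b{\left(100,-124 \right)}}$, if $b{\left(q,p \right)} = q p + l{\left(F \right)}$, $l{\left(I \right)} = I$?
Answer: $- \frac{49729}{111582} \approx -0.44567$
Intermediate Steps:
$x{\left(W \right)} = \frac{W^{2}}{9}$
$b{\left(q,p \right)} = 2 + p q$ ($b{\left(q,p \right)} = q p + 2 = p q + 2 = 2 + p q$)
$\frac{x{\left(-223 \right)}}{b{\left(100,-124 \right)}} = \frac{\frac{1}{9} \left(-223\right)^{2}}{2 - 12400} = \frac{\frac{1}{9} \cdot 49729}{2 - 12400} = \frac{49729}{9 \left(-12398\right)} = \frac{49729}{9} \left(- \frac{1}{12398}\right) = - \frac{49729}{111582}$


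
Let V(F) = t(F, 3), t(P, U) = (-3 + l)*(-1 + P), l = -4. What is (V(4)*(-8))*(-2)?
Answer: -336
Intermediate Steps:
t(P, U) = 7 - 7*P (t(P, U) = (-3 - 4)*(-1 + P) = -7*(-1 + P) = 7 - 7*P)
V(F) = 7 - 7*F
(V(4)*(-8))*(-2) = ((7 - 7*4)*(-8))*(-2) = ((7 - 28)*(-8))*(-2) = -21*(-8)*(-2) = 168*(-2) = -336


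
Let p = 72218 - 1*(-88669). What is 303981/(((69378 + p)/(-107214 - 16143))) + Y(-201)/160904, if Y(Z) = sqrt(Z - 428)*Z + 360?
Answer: -83800107643844/514591105 - 201*I*sqrt(629)/160904 ≈ -1.6285e+5 - 0.03133*I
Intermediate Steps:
p = 160887 (p = 72218 + 88669 = 160887)
Y(Z) = 360 + Z*sqrt(-428 + Z) (Y(Z) = sqrt(-428 + Z)*Z + 360 = Z*sqrt(-428 + Z) + 360 = 360 + Z*sqrt(-428 + Z))
303981/(((69378 + p)/(-107214 - 16143))) + Y(-201)/160904 = 303981/(((69378 + 160887)/(-107214 - 16143))) + (360 - 201*sqrt(-428 - 201))/160904 = 303981/((230265/(-123357))) + (360 - 201*I*sqrt(629))*(1/160904) = 303981/((230265*(-1/123357))) + (360 - 201*I*sqrt(629))*(1/160904) = 303981/(-76755/41119) + (360 - 201*I*sqrt(629))*(1/160904) = 303981*(-41119/76755) + (45/20113 - 201*I*sqrt(629)/160904) = -4166464913/25585 + (45/20113 - 201*I*sqrt(629)/160904) = -83800107643844/514591105 - 201*I*sqrt(629)/160904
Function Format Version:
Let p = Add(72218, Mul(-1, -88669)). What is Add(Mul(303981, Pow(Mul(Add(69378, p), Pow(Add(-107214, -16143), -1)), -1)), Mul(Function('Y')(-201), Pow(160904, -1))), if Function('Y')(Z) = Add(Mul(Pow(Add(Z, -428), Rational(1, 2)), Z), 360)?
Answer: Add(Rational(-83800107643844, 514591105), Mul(Rational(-201, 160904), I, Pow(629, Rational(1, 2)))) ≈ Add(-1.6285e+5, Mul(-0.031330, I))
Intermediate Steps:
p = 160887 (p = Add(72218, 88669) = 160887)
Function('Y')(Z) = Add(360, Mul(Z, Pow(Add(-428, Z), Rational(1, 2)))) (Function('Y')(Z) = Add(Mul(Pow(Add(-428, Z), Rational(1, 2)), Z), 360) = Add(Mul(Z, Pow(Add(-428, Z), Rational(1, 2))), 360) = Add(360, Mul(Z, Pow(Add(-428, Z), Rational(1, 2)))))
Add(Mul(303981, Pow(Mul(Add(69378, p), Pow(Add(-107214, -16143), -1)), -1)), Mul(Function('Y')(-201), Pow(160904, -1))) = Add(Mul(303981, Pow(Mul(Add(69378, 160887), Pow(Add(-107214, -16143), -1)), -1)), Mul(Add(360, Mul(-201, Pow(Add(-428, -201), Rational(1, 2)))), Pow(160904, -1))) = Add(Mul(303981, Pow(Mul(230265, Pow(-123357, -1)), -1)), Mul(Add(360, Mul(-201, Pow(-629, Rational(1, 2)))), Rational(1, 160904))) = Add(Mul(303981, Pow(Mul(230265, Rational(-1, 123357)), -1)), Mul(Add(360, Mul(-201, Mul(I, Pow(629, Rational(1, 2))))), Rational(1, 160904))) = Add(Mul(303981, Pow(Rational(-76755, 41119), -1)), Mul(Add(360, Mul(-201, I, Pow(629, Rational(1, 2)))), Rational(1, 160904))) = Add(Mul(303981, Rational(-41119, 76755)), Add(Rational(45, 20113), Mul(Rational(-201, 160904), I, Pow(629, Rational(1, 2))))) = Add(Rational(-4166464913, 25585), Add(Rational(45, 20113), Mul(Rational(-201, 160904), I, Pow(629, Rational(1, 2))))) = Add(Rational(-83800107643844, 514591105), Mul(Rational(-201, 160904), I, Pow(629, Rational(1, 2))))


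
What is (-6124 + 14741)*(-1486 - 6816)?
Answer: -71538334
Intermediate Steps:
(-6124 + 14741)*(-1486 - 6816) = 8617*(-8302) = -71538334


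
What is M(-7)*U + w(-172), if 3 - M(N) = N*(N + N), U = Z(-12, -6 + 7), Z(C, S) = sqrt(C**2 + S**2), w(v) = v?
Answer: -172 - 95*sqrt(145) ≈ -1316.0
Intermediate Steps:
U = sqrt(145) (U = sqrt((-12)**2 + (-6 + 7)**2) = sqrt(144 + 1**2) = sqrt(144 + 1) = sqrt(145) ≈ 12.042)
M(N) = 3 - 2*N**2 (M(N) = 3 - N*(N + N) = 3 - N*2*N = 3 - 2*N**2)
M(-7)*U + w(-172) = (3 - 2*(-7)**2)*sqrt(145) - 172 = (3 - 2*49)*sqrt(145) - 172 = (3 - 98)*sqrt(145) - 172 = -95*sqrt(145) - 172 = -172 - 95*sqrt(145)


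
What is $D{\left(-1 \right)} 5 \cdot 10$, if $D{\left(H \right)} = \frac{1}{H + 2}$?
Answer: $50$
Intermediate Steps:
$D{\left(H \right)} = \frac{1}{2 + H}$
$D{\left(-1 \right)} 5 \cdot 10 = \frac{1}{2 - 1} \cdot 5 \cdot 10 = 1^{-1} \cdot 5 \cdot 10 = 1 \cdot 5 \cdot 10 = 5 \cdot 10 = 50$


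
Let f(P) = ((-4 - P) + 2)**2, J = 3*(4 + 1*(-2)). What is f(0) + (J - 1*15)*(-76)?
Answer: 688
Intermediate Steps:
J = 6 (J = 3*(4 - 2) = 3*2 = 6)
f(P) = (-2 - P)**2
f(0) + (J - 1*15)*(-76) = (2 + 0)**2 + (6 - 1*15)*(-76) = 2**2 + (6 - 15)*(-76) = 4 - 9*(-76) = 4 + 684 = 688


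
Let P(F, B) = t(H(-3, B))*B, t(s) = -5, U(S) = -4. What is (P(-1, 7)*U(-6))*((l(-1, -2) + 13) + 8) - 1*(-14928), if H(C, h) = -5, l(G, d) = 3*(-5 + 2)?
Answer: 16608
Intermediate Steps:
l(G, d) = -9 (l(G, d) = 3*(-3) = -9)
P(F, B) = -5*B
(P(-1, 7)*U(-6))*((l(-1, -2) + 13) + 8) - 1*(-14928) = (-5*7*(-4))*((-9 + 13) + 8) - 1*(-14928) = (-35*(-4))*(4 + 8) + 14928 = 140*12 + 14928 = 1680 + 14928 = 16608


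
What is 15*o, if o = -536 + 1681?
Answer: 17175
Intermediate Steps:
o = 1145
15*o = 15*1145 = 17175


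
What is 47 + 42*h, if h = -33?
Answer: -1339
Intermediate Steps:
47 + 42*h = 47 + 42*(-33) = 47 - 1386 = -1339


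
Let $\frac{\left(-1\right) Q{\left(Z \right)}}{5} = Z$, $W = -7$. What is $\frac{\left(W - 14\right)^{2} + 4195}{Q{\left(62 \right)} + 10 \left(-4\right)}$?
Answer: $- \frac{2318}{175} \approx -13.246$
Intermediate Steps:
$Q{\left(Z \right)} = - 5 Z$
$\frac{\left(W - 14\right)^{2} + 4195}{Q{\left(62 \right)} + 10 \left(-4\right)} = \frac{\left(-7 - 14\right)^{2} + 4195}{\left(-5\right) 62 + 10 \left(-4\right)} = \frac{\left(-21\right)^{2} + 4195}{-310 - 40} = \frac{441 + 4195}{-350} = 4636 \left(- \frac{1}{350}\right) = - \frac{2318}{175}$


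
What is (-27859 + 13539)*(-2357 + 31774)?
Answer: -421251440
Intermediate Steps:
(-27859 + 13539)*(-2357 + 31774) = -14320*29417 = -421251440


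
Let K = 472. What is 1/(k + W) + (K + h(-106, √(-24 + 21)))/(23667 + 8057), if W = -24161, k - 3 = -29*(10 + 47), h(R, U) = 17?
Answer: 12589855/818828164 ≈ 0.015375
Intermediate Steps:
k = -1650 (k = 3 - 29*(10 + 47) = 3 - 29*57 = 3 - 1653 = -1650)
1/(k + W) + (K + h(-106, √(-24 + 21)))/(23667 + 8057) = 1/(-1650 - 24161) + (472 + 17)/(23667 + 8057) = 1/(-25811) + 489/31724 = -1/25811 + 489*(1/31724) = -1/25811 + 489/31724 = 12589855/818828164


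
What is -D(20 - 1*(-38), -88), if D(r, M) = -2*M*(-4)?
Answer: 704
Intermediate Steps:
D(r, M) = 8*M
-D(20 - 1*(-38), -88) = -8*(-88) = -1*(-704) = 704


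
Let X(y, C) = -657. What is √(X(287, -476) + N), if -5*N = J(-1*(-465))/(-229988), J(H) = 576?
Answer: 9*I*√670363560185/287485 ≈ 25.632*I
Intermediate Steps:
N = 144/287485 (N = -576/(5*(-229988)) = -576*(-1)/(5*229988) = -⅕*(-144/57497) = 144/287485 ≈ 0.00050090)
√(X(287, -476) + N) = √(-657 + 144/287485) = √(-188877501/287485) = 9*I*√670363560185/287485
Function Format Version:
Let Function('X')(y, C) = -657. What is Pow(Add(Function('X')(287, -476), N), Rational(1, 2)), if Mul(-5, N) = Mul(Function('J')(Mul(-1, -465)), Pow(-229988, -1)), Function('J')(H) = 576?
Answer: Mul(Rational(9, 287485), I, Pow(670363560185, Rational(1, 2))) ≈ Mul(25.632, I)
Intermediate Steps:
N = Rational(144, 287485) (N = Mul(Rational(-1, 5), Mul(576, Pow(-229988, -1))) = Mul(Rational(-1, 5), Mul(576, Rational(-1, 229988))) = Mul(Rational(-1, 5), Rational(-144, 57497)) = Rational(144, 287485) ≈ 0.00050090)
Pow(Add(Function('X')(287, -476), N), Rational(1, 2)) = Pow(Add(-657, Rational(144, 287485)), Rational(1, 2)) = Pow(Rational(-188877501, 287485), Rational(1, 2)) = Mul(Rational(9, 287485), I, Pow(670363560185, Rational(1, 2)))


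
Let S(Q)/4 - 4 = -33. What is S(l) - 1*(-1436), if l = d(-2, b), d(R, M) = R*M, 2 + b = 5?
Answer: 1320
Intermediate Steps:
b = 3 (b = -2 + 5 = 3)
d(R, M) = M*R
l = -6 (l = 3*(-2) = -6)
S(Q) = -116 (S(Q) = 16 + 4*(-33) = 16 - 132 = -116)
S(l) - 1*(-1436) = -116 - 1*(-1436) = -116 + 1436 = 1320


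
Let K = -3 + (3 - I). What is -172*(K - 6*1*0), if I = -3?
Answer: -516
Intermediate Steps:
K = 3 (K = -3 + (3 - 1*(-3)) = -3 + (3 + 3) = -3 + 6 = 3)
-172*(K - 6*1*0) = -172*(3 - 6*1*0) = -172*(3 - 6*0) = -172*(3 - 1*0) = -172*(3 + 0) = -172*3 = -516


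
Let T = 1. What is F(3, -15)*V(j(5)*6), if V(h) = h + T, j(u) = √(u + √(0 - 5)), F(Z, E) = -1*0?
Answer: 0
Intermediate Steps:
F(Z, E) = 0
j(u) = √(u + I*√5) (j(u) = √(u + √(-5)) = √(u + I*√5))
V(h) = 1 + h (V(h) = h + 1 = 1 + h)
F(3, -15)*V(j(5)*6) = 0*(1 + √(5 + I*√5)*6) = 0*(1 + 6*√(5 + I*√5)) = 0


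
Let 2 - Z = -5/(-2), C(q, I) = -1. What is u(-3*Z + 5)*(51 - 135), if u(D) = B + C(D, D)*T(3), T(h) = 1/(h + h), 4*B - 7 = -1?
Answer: -112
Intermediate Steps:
B = 3/2 (B = 7/4 + (¼)*(-1) = 7/4 - ¼ = 3/2 ≈ 1.5000)
T(h) = 1/(2*h)
Z = -½ (Z = 2 - (-5)/(-2) = 2 - (-5)*(-1)/2 = 2 - 1*5/2 = 2 - 5/2 = -½ ≈ -0.50000)
u(D) = 4/3 (u(D) = 3/2 - 1/(2*3) = 3/2 - 1*⅙ = 3/2 - ⅙ = 4/3)
u(-3*Z + 5)*(51 - 135) = 4*(51 - 135)/3 = (4/3)*(-84) = -112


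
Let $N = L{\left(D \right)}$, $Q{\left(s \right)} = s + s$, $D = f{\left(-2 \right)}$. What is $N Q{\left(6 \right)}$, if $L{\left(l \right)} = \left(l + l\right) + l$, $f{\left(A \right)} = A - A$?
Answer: $0$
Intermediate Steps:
$f{\left(A \right)} = 0$
$D = 0$
$Q{\left(s \right)} = 2 s$
$L{\left(l \right)} = 3 l$ ($L{\left(l \right)} = 2 l + l = 3 l$)
$N = 0$ ($N = 3 \cdot 0 = 0$)
$N Q{\left(6 \right)} = 0 \cdot 2 \cdot 6 = 0 \cdot 12 = 0$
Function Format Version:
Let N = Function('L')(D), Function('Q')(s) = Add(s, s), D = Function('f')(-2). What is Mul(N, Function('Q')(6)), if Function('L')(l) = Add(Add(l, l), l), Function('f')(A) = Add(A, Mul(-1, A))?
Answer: 0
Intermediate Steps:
Function('f')(A) = 0
D = 0
Function('Q')(s) = Mul(2, s)
Function('L')(l) = Mul(3, l) (Function('L')(l) = Add(Mul(2, l), l) = Mul(3, l))
N = 0 (N = Mul(3, 0) = 0)
Mul(N, Function('Q')(6)) = Mul(0, Mul(2, 6)) = Mul(0, 12) = 0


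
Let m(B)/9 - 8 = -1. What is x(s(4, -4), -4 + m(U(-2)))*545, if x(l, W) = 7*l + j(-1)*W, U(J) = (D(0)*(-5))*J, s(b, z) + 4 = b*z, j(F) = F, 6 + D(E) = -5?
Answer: -108455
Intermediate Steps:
D(E) = -11 (D(E) = -6 - 5 = -11)
s(b, z) = -4 + b*z
U(J) = 55*J (U(J) = (-11*(-5))*J = 55*J)
m(B) = 63 (m(B) = 72 + 9*(-1) = 72 - 9 = 63)
x(l, W) = -W + 7*l (x(l, W) = 7*l - W = -W + 7*l)
x(s(4, -4), -4 + m(U(-2)))*545 = (-(-4 + 63) + 7*(-4 + 4*(-4)))*545 = (-1*59 + 7*(-4 - 16))*545 = (-59 + 7*(-20))*545 = (-59 - 140)*545 = -199*545 = -108455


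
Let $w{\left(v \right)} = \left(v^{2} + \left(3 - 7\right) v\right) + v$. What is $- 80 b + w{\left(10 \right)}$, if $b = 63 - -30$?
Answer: $-7370$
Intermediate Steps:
$b = 93$ ($b = 63 + 30 = 93$)
$w{\left(v \right)} = v^{2} - 3 v$ ($w{\left(v \right)} = \left(v^{2} + \left(3 - 7\right) v\right) + v = \left(v^{2} - 4 v\right) + v = v^{2} - 3 v$)
$- 80 b + w{\left(10 \right)} = \left(-80\right) 93 + 10 \left(-3 + 10\right) = -7440 + 10 \cdot 7 = -7440 + 70 = -7370$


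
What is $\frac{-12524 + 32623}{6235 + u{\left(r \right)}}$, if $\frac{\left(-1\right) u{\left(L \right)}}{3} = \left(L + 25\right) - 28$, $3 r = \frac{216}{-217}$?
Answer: $\frac{4361483}{1355164} \approx 3.2184$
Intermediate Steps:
$r = - \frac{72}{217}$ ($r = \frac{216 \frac{1}{-217}}{3} = \frac{216 \left(- \frac{1}{217}\right)}{3} = \frac{1}{3} \left(- \frac{216}{217}\right) = - \frac{72}{217} \approx -0.3318$)
$u{\left(L \right)} = 9 - 3 L$ ($u{\left(L \right)} = - 3 \left(\left(L + 25\right) - 28\right) = - 3 \left(\left(25 + L\right) - 28\right) = - 3 \left(-3 + L\right) = 9 - 3 L$)
$\frac{-12524 + 32623}{6235 + u{\left(r \right)}} = \frac{-12524 + 32623}{6235 + \left(9 - - \frac{216}{217}\right)} = \frac{20099}{6235 + \left(9 + \frac{216}{217}\right)} = \frac{20099}{6235 + \frac{2169}{217}} = \frac{20099}{\frac{1355164}{217}} = 20099 \cdot \frac{217}{1355164} = \frac{4361483}{1355164}$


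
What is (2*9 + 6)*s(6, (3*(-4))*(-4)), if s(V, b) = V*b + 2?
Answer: 6960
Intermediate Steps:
s(V, b) = 2 + V*b
(2*9 + 6)*s(6, (3*(-4))*(-4)) = (2*9 + 6)*(2 + 6*((3*(-4))*(-4))) = (18 + 6)*(2 + 6*(-12*(-4))) = 24*(2 + 6*48) = 24*(2 + 288) = 24*290 = 6960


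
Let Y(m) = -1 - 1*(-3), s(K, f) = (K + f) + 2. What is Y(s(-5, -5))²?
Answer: 4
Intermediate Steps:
s(K, f) = 2 + K + f
Y(m) = 2 (Y(m) = -1 + 3 = 2)
Y(s(-5, -5))² = 2² = 4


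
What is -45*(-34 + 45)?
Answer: -495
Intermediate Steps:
-45*(-34 + 45) = -45*11 = -495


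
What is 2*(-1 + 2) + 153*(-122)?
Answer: -18664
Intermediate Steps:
2*(-1 + 2) + 153*(-122) = 2*1 - 18666 = 2 - 18666 = -18664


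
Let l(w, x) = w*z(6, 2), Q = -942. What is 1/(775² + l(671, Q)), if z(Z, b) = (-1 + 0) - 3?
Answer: 1/597941 ≈ 1.6724e-6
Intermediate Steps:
z(Z, b) = -4 (z(Z, b) = -1 - 3 = -4)
l(w, x) = -4*w (l(w, x) = w*(-4) = -4*w)
1/(775² + l(671, Q)) = 1/(775² - 4*671) = 1/(600625 - 2684) = 1/597941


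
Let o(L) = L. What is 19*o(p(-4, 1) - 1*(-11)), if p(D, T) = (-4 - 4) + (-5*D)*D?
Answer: -1463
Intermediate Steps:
p(D, T) = -8 - 5*D²
19*o(p(-4, 1) - 1*(-11)) = 19*((-8 - 5*(-4)²) - 1*(-11)) = 19*((-8 - 5*16) + 11) = 19*((-8 - 80) + 11) = 19*(-88 + 11) = 19*(-77) = -1463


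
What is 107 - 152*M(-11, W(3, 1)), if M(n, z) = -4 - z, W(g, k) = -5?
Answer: -45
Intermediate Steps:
107 - 152*M(-11, W(3, 1)) = 107 - 152*(-4 - 1*(-5)) = 107 - 152*(-4 + 5) = 107 - 152*1 = 107 - 152 = -45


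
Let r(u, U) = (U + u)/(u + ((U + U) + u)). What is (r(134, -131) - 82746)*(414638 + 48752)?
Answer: -38343437245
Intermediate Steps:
r(u, U) = (U + u)/(2*U + 2*u) (r(u, U) = (U + u)/(u + (2*U + u)) = (U + u)/(u + (u + 2*U)) = (U + u)/(2*U + 2*u))
(r(134, -131) - 82746)*(414638 + 48752) = (½ - 82746)*(414638 + 48752) = -165491/2*463390 = -38343437245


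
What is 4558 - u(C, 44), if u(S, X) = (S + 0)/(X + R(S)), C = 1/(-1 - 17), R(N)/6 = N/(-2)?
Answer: 3623611/795 ≈ 4558.0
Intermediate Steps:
R(N) = -3*N (R(N) = 6*(N/(-2)) = 6*(N*(-½)) = 6*(-N/2) = -3*N)
C = -1/18 (C = 1/(-18) = -1/18 ≈ -0.055556)
u(S, X) = S/(X - 3*S) (u(S, X) = (S + 0)/(X - 3*S) = S/(X - 3*S))
4558 - u(C, 44) = 4558 - (-1)*(-1)/(18*(-1*44 + 3*(-1/18))) = 4558 - (-1)*(-1)/(18*(-44 - ⅙)) = 4558 - (-1)*(-1)/(18*(-265/6)) = 4558 - (-1)*(-1)*(-6)/(18*265) = 4558 - 1*(-1/795) = 4558 + 1/795 = 3623611/795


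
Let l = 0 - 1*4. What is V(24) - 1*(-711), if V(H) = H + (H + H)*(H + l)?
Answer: 1695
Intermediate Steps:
l = -4 (l = 0 - 4 = -4)
V(H) = H + 2*H*(-4 + H) (V(H) = H + (H + H)*(H - 4) = H + (2*H)*(-4 + H) = H + 2*H*(-4 + H))
V(24) - 1*(-711) = 24*(-7 + 2*24) - 1*(-711) = 24*(-7 + 48) + 711 = 24*41 + 711 = 984 + 711 = 1695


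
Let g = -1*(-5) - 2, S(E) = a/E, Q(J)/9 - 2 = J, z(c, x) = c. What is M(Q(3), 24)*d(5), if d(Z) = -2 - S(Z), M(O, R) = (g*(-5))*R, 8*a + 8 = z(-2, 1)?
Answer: 630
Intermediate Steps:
a = -5/4 (a = -1 + (⅛)*(-2) = -1 - ¼ = -5/4 ≈ -1.2500)
Q(J) = 18 + 9*J
S(E) = -5/(4*E)
g = 3 (g = 5 - 2 = 3)
M(O, R) = -15*R (M(O, R) = (3*(-5))*R = -15*R)
d(Z) = -2 + 5/(4*Z) (d(Z) = -2 - (-5)/(4*Z) = -2 + 5/(4*Z))
M(Q(3), 24)*d(5) = (-15*24)*(-2 + (5/4)/5) = -360*(-2 + (5/4)*(⅕)) = -360*(-2 + ¼) = -360*(-7/4) = 630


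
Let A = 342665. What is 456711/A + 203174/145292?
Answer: 67988536661/24893241590 ≈ 2.7312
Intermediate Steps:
456711/A + 203174/145292 = 456711/342665 + 203174/145292 = 456711*(1/342665) + 203174*(1/145292) = 456711/342665 + 101587/72646 = 67988536661/24893241590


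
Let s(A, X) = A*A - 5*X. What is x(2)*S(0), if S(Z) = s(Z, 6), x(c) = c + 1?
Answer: -90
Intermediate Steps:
x(c) = 1 + c
s(A, X) = A² - 5*X
S(Z) = -30 + Z² (S(Z) = Z² - 5*6 = Z² - 30 = -30 + Z²)
x(2)*S(0) = (1 + 2)*(-30 + 0²) = 3*(-30 + 0) = 3*(-30) = -90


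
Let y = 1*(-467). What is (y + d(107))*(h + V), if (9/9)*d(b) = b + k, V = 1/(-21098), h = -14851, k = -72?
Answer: 67678502184/10549 ≈ 6.4156e+6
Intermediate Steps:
y = -467
V = -1/21098 ≈ -4.7398e-5
d(b) = -72 + b (d(b) = b - 72 = -72 + b)
(y + d(107))*(h + V) = (-467 + (-72 + 107))*(-14851 - 1/21098) = (-467 + 35)*(-313326399/21098) = -432*(-313326399/21098) = 67678502184/10549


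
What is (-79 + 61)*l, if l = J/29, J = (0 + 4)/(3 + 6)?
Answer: -8/29 ≈ -0.27586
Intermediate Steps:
J = 4/9 ≈ 0.44444
l = 4/261 (l = (4/9)/29 = (4/9)*(1/29) = 4/261 ≈ 0.015326)
(-79 + 61)*l = (-79 + 61)*(4/261) = -18*4/261 = -8/29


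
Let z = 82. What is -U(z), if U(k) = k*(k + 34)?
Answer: -9512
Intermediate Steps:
U(k) = k*(34 + k)
-U(z) = -82*(34 + 82) = -82*116 = -1*9512 = -9512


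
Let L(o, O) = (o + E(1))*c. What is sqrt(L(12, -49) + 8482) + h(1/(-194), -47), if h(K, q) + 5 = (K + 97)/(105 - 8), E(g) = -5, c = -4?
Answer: -75273/18818 + sqrt(8454) ≈ 87.946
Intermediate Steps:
L(o, O) = 20 - 4*o (L(o, O) = (o - 5)*(-4) = (-5 + o)*(-4) = 20 - 4*o)
h(K, q) = -4 + K/97 (h(K, q) = -5 + (K + 97)/(105 - 8) = -5 + (97 + K)/97 = -5 + (97 + K)*(1/97) = -5 + (1 + K/97) = -4 + K/97)
sqrt(L(12, -49) + 8482) + h(1/(-194), -47) = sqrt((20 - 4*12) + 8482) + (-4 + (1/97)/(-194)) = sqrt((20 - 48) + 8482) + (-4 + (1/97)*(-1/194)) = sqrt(-28 + 8482) + (-4 - 1/18818) = sqrt(8454) - 75273/18818 = -75273/18818 + sqrt(8454)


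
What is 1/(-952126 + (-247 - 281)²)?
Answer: -1/673342 ≈ -1.4851e-6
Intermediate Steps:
1/(-952126 + (-247 - 281)²) = 1/(-952126 + (-528)²) = 1/(-952126 + 278784) = 1/(-673342) = -1/673342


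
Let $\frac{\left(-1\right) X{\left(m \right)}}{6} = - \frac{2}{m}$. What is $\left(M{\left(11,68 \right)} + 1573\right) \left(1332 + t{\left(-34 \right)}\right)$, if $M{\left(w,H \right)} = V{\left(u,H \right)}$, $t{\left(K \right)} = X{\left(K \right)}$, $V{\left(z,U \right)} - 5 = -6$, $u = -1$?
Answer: $\frac{35586936}{17} \approx 2.0934 \cdot 10^{6}$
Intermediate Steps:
$X{\left(m \right)} = \frac{12}{m}$ ($X{\left(m \right)} = - 6 \left(- \frac{2}{m}\right) = \frac{12}{m}$)
$V{\left(z,U \right)} = -1$ ($V{\left(z,U \right)} = 5 - 6 = -1$)
$t{\left(K \right)} = \frac{12}{K}$
$M{\left(w,H \right)} = -1$
$\left(M{\left(11,68 \right)} + 1573\right) \left(1332 + t{\left(-34 \right)}\right) = \left(-1 + 1573\right) \left(1332 + \frac{12}{-34}\right) = 1572 \left(1332 + 12 \left(- \frac{1}{34}\right)\right) = 1572 \left(1332 - \frac{6}{17}\right) = 1572 \cdot \frac{22638}{17} = \frac{35586936}{17}$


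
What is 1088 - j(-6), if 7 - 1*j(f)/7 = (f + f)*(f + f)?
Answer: 2047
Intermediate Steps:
j(f) = 49 - 28*f² (j(f) = 49 - 7*(f + f)*(f + f) = 49 - 7*2*f*2*f = 49 - 28*f²)
1088 - j(-6) = 1088 - (49 - 28*(-6)²) = 1088 - (49 - 28*36) = 1088 - (49 - 1008) = 1088 - 1*(-959) = 1088 + 959 = 2047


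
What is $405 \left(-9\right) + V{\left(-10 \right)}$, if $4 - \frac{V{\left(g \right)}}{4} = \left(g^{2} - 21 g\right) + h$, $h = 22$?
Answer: $-4957$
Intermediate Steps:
$V{\left(g \right)} = -72 - 4 g^{2} + 84 g$ ($V{\left(g \right)} = 16 - 4 \left(\left(g^{2} - 21 g\right) + 22\right) = 16 - 4 \left(22 + g^{2} - 21 g\right) = 16 - \left(88 - 84 g + 4 g^{2}\right) = -72 - 4 g^{2} + 84 g$)
$405 \left(-9\right) + V{\left(-10 \right)} = 405 \left(-9\right) - \left(912 + 400\right) = -3645 - 1312 = -4957$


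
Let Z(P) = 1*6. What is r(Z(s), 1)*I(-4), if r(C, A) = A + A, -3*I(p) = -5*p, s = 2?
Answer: -40/3 ≈ -13.333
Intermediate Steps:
I(p) = 5*p/3 (I(p) = -(-5)*p/3 = 5*p/3)
Z(P) = 6
r(C, A) = 2*A
r(Z(s), 1)*I(-4) = (2*1)*((5/3)*(-4)) = 2*(-20/3) = -40/3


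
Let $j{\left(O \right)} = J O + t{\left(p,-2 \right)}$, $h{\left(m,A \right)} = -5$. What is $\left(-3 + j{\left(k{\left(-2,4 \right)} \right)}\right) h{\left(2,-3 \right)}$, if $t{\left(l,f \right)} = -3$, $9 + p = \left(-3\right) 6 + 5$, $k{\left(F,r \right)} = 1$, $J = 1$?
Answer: $25$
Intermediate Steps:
$p = -22$ ($p = -9 + \left(\left(-3\right) 6 + 5\right) = -9 + \left(-18 + 5\right) = -9 - 13 = -22$)
$j{\left(O \right)} = -3 + O$ ($j{\left(O \right)} = 1 O - 3 = O - 3 = -3 + O$)
$\left(-3 + j{\left(k{\left(-2,4 \right)} \right)}\right) h{\left(2,-3 \right)} = \left(-3 + \left(-3 + 1\right)\right) \left(-5\right) = \left(-3 - 2\right) \left(-5\right) = \left(-5\right) \left(-5\right) = 25$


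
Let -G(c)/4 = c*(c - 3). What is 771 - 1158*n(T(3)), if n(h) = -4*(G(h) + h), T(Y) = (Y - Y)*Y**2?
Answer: 771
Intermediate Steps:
G(c) = -4*c*(-3 + c) (G(c) = -4*c*(c - 3) = -4*c*(-3 + c))
T(Y) = 0 (T(Y) = 0*Y**2 = 0)
n(h) = -4*h - 16*h*(3 - h) (n(h) = -4*(4*h*(3 - h) + h) = -4*(h + 4*h*(3 - h)) = -4*h - 16*h*(3 - h))
771 - 1158*n(T(3)) = 771 - 4632*0*(-13 + 4*0) = 771 - 4632*0*(-13 + 0) = 771 - 4632*0*(-13) = 771 - 1158*0 = 771 + 0 = 771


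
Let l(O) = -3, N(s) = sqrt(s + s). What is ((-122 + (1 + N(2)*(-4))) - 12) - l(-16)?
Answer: -138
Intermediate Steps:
N(s) = sqrt(2)*sqrt(s) (N(s) = sqrt(2*s) = sqrt(2)*sqrt(s))
((-122 + (1 + N(2)*(-4))) - 12) - l(-16) = ((-122 + (1 + (sqrt(2)*sqrt(2))*(-4))) - 12) - 1*(-3) = ((-122 + (1 + 2*(-4))) - 12) + 3 = ((-122 + (1 - 8)) - 12) + 3 = ((-122 - 7) - 12) + 3 = (-129 - 12) + 3 = -141 + 3 = -138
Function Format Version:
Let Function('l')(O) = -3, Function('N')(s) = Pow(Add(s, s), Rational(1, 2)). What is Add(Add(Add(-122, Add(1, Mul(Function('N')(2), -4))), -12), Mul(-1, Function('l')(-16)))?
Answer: -138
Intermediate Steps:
Function('N')(s) = Mul(Pow(2, Rational(1, 2)), Pow(s, Rational(1, 2))) (Function('N')(s) = Pow(Mul(2, s), Rational(1, 2)) = Mul(Pow(2, Rational(1, 2)), Pow(s, Rational(1, 2))))
Add(Add(Add(-122, Add(1, Mul(Function('N')(2), -4))), -12), Mul(-1, Function('l')(-16))) = Add(Add(Add(-122, Add(1, Mul(Mul(Pow(2, Rational(1, 2)), Pow(2, Rational(1, 2))), -4))), -12), Mul(-1, -3)) = Add(Add(Add(-122, Add(1, Mul(2, -4))), -12), 3) = Add(Add(Add(-122, Add(1, -8)), -12), 3) = Add(Add(Add(-122, -7), -12), 3) = Add(Add(-129, -12), 3) = Add(-141, 3) = -138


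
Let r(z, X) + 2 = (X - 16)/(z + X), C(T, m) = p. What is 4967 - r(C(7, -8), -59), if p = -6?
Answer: 64582/13 ≈ 4967.8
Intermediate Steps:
C(T, m) = -6
r(z, X) = -2 + (-16 + X)/(X + z) (r(z, X) = -2 + (X - 16)/(z + X) = -2 + (-16 + X)/(X + z))
4967 - r(C(7, -8), -59) = 4967 - (-16 - 1*(-59) - 2*(-6))/(-59 - 6) = 4967 - (-16 + 59 + 12)/(-65) = 4967 - (-1)*55/65 = 4967 - 1*(-11/13) = 4967 + 11/13 = 64582/13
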